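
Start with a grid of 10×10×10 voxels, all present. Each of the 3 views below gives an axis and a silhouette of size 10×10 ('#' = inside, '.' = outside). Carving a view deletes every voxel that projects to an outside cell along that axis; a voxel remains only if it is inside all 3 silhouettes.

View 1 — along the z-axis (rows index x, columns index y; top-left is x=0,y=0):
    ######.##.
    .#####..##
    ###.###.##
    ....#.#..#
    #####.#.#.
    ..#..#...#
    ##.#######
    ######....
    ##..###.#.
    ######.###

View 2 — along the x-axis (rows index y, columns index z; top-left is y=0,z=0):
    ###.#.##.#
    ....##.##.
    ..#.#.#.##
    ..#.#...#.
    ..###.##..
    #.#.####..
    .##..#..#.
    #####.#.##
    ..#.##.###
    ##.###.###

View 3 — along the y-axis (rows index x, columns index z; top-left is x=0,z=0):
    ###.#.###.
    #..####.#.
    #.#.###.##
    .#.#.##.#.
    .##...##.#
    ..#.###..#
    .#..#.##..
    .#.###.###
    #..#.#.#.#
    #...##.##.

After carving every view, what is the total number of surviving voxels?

full grid |V| = 1000
step 1: project along z, AND mask (66/100) → |grid| = 660
step 2: project along x, AND mask (56/100) → |grid| = 361
step 3: project along y, AND mask (56/100) → |grid| = 214

|visual hull| = 214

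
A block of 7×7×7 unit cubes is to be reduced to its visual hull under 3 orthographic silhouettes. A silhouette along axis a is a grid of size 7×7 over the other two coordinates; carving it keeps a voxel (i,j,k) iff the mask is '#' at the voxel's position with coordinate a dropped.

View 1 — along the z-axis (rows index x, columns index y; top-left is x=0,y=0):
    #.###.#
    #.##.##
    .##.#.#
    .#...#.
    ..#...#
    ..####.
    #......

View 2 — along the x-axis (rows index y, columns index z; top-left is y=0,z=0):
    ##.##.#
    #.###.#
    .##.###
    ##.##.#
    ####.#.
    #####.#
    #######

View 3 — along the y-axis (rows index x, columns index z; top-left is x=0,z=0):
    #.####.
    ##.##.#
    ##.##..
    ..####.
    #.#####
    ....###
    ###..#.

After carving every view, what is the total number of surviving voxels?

start: 7×7×7 = 343 voxels
[1] z-view keeps 23 columns → grid now 161
[2] x-view keeps 38 columns → grid now 126
[3] y-view keeps 31 columns → grid now 79

voxel count = 79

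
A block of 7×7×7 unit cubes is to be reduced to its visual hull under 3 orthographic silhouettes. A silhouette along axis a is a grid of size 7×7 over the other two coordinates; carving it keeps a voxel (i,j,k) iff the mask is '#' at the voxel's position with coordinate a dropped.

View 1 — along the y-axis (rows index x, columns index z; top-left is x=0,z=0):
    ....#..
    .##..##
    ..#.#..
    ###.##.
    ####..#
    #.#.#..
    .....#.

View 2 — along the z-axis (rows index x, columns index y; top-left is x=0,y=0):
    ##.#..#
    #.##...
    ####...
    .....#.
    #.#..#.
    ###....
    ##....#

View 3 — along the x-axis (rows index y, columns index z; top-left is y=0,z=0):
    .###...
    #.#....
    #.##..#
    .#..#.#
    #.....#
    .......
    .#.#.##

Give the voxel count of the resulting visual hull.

remaining voxels: 24

start: 7×7×7 = 343 voxels
V1 y: intersect with XZ mask (21 set) -- 147 left
V2 z: intersect with XY mask (21 set) -- 56 left
V3 x: intersect with YZ mask (18 set) -- 24 left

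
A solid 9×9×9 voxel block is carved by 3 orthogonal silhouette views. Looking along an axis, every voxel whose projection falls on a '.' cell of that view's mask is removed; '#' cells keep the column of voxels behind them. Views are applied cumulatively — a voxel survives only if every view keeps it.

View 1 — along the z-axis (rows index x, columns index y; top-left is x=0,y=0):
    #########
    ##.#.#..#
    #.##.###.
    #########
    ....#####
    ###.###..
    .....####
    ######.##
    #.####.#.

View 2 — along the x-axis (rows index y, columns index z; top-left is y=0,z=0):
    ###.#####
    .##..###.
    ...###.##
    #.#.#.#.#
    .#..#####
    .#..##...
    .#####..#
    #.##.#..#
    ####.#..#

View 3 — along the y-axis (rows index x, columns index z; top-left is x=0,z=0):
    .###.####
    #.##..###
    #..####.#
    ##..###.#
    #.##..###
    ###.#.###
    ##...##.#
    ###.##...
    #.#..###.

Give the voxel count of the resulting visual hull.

before carving: 729 voxels (9×9×9)
[1] z-view keeps 58 columns → grid now 522
[2] x-view keeps 49 columns → grid now 311
[3] y-view keeps 53 columns → grid now 207

voxel count = 207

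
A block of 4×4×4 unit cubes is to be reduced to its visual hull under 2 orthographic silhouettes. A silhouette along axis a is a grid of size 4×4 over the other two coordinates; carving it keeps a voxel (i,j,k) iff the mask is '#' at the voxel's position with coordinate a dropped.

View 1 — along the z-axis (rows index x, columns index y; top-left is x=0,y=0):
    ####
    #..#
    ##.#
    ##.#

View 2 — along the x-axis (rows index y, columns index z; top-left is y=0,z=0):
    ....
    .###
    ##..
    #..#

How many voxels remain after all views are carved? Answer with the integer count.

full grid |V| = 64
carve view 1 (along z, XY-mask fill 12/16): 48 voxels remain
carve view 2 (along x, YZ-mask fill 7/16): 19 voxels remain

voxel count = 19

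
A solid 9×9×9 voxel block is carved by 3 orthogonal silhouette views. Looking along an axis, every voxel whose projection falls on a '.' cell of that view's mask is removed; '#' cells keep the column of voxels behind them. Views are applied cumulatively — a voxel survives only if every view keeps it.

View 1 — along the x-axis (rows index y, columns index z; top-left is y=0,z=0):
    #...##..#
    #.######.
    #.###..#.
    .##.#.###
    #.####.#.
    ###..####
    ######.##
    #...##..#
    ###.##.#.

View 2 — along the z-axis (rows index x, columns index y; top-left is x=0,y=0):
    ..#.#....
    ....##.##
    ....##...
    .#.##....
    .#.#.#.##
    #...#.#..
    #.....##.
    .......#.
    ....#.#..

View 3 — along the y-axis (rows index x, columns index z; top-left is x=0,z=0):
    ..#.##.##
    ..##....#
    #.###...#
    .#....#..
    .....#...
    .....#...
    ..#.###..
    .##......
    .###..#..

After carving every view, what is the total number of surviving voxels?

before carving: 729 voxels (9×9×9)
  1. axis=0 (YZ plane), |mask|=53  ⇒  voxels=477
  2. axis=2 (XY plane), |mask|=25  ⇒  voxels=148
  3. axis=1 (XZ plane), |mask|=27  ⇒  voxels=42

remaining voxels: 42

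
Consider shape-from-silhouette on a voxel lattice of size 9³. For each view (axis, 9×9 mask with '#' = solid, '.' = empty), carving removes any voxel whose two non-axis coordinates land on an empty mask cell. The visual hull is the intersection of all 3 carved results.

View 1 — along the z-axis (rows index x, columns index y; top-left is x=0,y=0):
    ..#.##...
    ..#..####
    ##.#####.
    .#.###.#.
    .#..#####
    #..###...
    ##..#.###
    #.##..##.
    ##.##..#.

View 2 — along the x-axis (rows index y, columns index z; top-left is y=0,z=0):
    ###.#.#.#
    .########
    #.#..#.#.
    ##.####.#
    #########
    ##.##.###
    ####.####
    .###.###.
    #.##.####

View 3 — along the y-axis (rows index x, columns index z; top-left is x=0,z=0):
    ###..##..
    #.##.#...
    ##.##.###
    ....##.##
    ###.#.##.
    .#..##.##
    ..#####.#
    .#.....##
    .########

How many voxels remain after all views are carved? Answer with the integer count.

initial block: 9^3 = 729
  1. axis=2 (XY plane), |mask|=46  ⇒  voxels=414
  2. axis=0 (YZ plane), |mask|=62  ⇒  voxels=325
  3. axis=1 (XZ plane), |mask|=48  ⇒  voxels=202

remaining voxels: 202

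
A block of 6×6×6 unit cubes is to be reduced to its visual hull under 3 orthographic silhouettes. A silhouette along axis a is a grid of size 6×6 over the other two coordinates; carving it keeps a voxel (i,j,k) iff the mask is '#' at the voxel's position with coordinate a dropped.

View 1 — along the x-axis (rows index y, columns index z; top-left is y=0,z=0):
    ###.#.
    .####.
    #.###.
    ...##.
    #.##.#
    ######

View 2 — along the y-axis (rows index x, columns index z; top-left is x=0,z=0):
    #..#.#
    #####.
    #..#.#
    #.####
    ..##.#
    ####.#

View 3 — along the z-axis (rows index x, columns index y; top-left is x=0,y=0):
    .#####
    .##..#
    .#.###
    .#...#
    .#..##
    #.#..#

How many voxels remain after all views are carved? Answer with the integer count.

before carving: 216 voxels (6×6×6)
  1. axis=0 (YZ plane), |mask|=24  ⇒  voxels=144
  2. axis=1 (XZ plane), |mask|=24  ⇒  voxels=96
  3. axis=2 (XY plane), |mask|=20  ⇒  voxels=58

voxel count = 58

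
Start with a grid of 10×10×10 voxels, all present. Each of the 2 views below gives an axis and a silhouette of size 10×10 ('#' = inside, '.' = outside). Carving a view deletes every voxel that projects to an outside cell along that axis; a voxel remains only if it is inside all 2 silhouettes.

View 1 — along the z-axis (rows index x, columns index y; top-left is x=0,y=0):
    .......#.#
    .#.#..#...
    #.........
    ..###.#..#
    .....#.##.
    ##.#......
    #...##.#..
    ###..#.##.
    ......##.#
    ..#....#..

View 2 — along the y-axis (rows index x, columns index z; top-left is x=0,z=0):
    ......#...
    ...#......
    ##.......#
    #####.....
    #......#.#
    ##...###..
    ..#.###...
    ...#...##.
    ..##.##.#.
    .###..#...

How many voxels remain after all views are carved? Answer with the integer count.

voxel count = 114

initial block: 10^3 = 1000
carve view 1 (along z, XY-mask fill 32/100): 320 voxels remain
carve view 2 (along y, XZ-mask fill 34/100): 114 voxels remain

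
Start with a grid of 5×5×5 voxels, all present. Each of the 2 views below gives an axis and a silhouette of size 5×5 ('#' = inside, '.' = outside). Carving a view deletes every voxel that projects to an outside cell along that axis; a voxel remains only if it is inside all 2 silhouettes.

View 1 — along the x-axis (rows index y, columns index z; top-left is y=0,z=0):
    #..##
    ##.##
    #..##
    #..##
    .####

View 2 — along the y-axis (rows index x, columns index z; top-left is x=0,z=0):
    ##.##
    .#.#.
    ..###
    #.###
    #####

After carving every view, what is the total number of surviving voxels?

before carving: 125 voxels (5×5×5)
carve view 1 (along x, YZ-mask fill 17/25): 85 voxels remain
carve view 2 (along y, XZ-mask fill 18/25): 66 voxels remain

remaining voxels: 66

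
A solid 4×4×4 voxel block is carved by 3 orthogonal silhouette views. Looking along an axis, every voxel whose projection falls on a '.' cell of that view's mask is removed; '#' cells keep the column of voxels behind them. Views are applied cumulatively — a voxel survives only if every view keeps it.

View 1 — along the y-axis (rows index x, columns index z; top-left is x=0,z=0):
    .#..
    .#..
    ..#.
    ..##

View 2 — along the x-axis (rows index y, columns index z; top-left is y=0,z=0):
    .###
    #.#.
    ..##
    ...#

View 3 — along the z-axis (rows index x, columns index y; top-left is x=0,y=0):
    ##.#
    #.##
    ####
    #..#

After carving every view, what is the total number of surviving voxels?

8 voxels

initial block: 4^3 = 64
  1. axis=1 (XZ plane), |mask|=5  ⇒  voxels=20
  2. axis=0 (YZ plane), |mask|=8  ⇒  voxels=11
  3. axis=2 (XY plane), |mask|=12  ⇒  voxels=8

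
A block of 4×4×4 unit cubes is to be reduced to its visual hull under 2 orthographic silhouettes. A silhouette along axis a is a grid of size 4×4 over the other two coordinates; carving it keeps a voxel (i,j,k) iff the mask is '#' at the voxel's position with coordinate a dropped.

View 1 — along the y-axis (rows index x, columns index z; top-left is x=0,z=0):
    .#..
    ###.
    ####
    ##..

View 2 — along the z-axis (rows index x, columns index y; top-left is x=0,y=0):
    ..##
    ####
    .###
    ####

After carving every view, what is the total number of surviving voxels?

before carving: 64 voxels (4×4×4)
  1. axis=1 (XZ plane), |mask|=10  ⇒  voxels=40
  2. axis=2 (XY plane), |mask|=13  ⇒  voxels=34

voxel count = 34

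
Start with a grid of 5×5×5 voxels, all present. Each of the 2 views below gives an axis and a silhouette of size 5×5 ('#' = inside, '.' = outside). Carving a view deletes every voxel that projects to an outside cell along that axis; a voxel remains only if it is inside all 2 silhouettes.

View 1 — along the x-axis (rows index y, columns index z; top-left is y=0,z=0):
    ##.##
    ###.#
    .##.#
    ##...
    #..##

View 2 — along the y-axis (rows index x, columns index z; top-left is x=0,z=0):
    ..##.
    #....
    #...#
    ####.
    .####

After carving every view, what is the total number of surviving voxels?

before carving: 125 voxels (5×5×5)
[1] x-view keeps 16 columns → grid now 80
[2] y-view keeps 13 columns → grid now 40

remaining voxels: 40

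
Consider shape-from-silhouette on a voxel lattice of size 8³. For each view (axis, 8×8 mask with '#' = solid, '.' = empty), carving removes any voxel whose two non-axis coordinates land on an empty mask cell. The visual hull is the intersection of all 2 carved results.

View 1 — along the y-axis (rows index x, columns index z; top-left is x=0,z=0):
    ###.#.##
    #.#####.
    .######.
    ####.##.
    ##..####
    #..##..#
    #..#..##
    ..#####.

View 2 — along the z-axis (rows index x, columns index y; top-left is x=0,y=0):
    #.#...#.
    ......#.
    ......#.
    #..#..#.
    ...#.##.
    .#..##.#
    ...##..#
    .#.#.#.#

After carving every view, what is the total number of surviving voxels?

114 voxels

initial block: 8^3 = 512
[1] y-view keeps 43 columns → grid now 344
[2] z-view keeps 22 columns → grid now 114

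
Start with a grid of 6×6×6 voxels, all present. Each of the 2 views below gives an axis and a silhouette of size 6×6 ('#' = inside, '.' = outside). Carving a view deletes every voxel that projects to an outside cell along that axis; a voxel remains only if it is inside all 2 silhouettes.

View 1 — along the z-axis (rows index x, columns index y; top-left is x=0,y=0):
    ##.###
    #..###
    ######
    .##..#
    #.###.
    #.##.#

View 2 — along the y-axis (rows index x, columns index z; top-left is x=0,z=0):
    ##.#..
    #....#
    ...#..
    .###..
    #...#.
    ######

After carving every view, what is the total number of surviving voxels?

before carving: 216 voxels (6×6×6)
after view 1 [z-axis, 26 of 36 cells solid] → remaining = 156
after view 2 [y-axis, 17 of 36 cells solid] → remaining = 70

|visual hull| = 70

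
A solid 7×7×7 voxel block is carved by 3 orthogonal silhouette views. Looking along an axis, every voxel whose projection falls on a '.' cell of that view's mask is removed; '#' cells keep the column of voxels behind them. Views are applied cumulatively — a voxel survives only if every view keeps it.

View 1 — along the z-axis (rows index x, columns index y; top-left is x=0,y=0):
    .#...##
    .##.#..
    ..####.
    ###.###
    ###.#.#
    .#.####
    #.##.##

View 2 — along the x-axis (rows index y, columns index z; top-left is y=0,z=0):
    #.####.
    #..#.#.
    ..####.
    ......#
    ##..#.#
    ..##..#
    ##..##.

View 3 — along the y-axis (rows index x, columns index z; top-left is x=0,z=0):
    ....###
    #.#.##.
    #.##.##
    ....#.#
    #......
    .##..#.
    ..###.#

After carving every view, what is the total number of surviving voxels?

voxel count = 46

initial block: 7^3 = 343
step 1: project along z, AND mask (31/49) → |grid| = 217
step 2: project along x, AND mask (24/49) → |grid| = 108
step 3: project along y, AND mask (22/49) → |grid| = 46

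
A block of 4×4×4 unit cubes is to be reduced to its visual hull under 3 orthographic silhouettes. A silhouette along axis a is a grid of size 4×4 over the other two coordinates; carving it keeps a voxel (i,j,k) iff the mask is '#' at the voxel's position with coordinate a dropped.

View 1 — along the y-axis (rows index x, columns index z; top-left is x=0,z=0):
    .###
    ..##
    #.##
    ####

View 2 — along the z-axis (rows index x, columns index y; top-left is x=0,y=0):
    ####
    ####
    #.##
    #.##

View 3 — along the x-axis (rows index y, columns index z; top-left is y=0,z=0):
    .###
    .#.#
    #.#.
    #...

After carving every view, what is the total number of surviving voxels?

initial block: 4^3 = 64
carve view 1 (along y, XZ-mask fill 12/16): 48 voxels remain
carve view 2 (along z, XY-mask fill 14/16): 41 voxels remain
carve view 3 (along x, YZ-mask fill 8/16): 21 voxels remain

voxel count = 21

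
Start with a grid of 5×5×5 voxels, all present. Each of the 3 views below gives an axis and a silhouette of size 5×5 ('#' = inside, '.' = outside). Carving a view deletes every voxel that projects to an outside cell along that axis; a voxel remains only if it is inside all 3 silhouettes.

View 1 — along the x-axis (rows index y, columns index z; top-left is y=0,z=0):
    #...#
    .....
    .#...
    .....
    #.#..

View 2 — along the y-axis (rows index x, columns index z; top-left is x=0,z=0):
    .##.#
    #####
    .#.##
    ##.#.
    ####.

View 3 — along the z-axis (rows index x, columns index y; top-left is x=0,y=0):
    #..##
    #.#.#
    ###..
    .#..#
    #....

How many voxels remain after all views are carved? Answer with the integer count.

before carving: 125 voxels (5×5×5)
after view 1 [x-axis, 5 of 25 cells solid] → remaining = 25
after view 2 [y-axis, 18 of 25 cells solid] → remaining = 17
after view 3 [z-axis, 12 of 25 cells solid] → remaining = 11

11 voxels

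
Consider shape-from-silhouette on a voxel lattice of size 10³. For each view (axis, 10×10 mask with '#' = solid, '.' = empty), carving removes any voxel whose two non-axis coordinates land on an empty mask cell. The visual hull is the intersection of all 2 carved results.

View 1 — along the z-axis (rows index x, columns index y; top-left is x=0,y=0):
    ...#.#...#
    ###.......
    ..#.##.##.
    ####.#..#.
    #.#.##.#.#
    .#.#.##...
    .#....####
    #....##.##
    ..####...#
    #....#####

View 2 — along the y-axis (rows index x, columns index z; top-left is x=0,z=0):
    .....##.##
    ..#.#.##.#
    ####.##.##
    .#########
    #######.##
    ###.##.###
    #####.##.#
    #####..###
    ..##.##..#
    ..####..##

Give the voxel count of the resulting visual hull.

full grid |V| = 1000
step 1: project along z, AND mask (48/100) → |grid| = 480
step 2: project along y, AND mask (70/100) → |grid| = 348

remaining voxels: 348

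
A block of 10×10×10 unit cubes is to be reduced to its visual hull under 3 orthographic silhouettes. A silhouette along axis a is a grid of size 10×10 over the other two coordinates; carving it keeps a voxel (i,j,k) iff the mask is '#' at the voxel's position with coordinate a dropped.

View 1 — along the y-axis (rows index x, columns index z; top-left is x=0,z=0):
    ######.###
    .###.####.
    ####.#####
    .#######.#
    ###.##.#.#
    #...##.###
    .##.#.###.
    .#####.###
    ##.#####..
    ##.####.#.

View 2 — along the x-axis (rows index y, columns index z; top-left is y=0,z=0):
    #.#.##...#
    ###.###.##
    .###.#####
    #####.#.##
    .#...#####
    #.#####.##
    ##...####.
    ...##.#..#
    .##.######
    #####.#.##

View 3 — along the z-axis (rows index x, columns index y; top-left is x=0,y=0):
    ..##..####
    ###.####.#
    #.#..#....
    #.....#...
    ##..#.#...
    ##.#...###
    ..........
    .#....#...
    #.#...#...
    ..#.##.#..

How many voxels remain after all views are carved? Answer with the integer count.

183 voxels

initial block: 10^3 = 1000
step 1: project along y, AND mask (74/100) → |grid| = 740
step 2: project along x, AND mask (69/100) → |grid| = 502
step 3: project along z, AND mask (38/100) → |grid| = 183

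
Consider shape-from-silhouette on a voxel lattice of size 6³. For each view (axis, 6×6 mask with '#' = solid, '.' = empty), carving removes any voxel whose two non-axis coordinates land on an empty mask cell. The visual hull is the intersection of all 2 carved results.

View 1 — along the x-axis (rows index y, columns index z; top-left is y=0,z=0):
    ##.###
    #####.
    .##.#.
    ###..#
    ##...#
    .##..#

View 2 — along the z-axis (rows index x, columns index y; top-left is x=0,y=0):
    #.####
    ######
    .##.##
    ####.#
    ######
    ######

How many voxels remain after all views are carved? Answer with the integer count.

full grid |V| = 216
[1] x-view keeps 23 columns → grid now 138
[2] z-view keeps 32 columns → grid now 121

|visual hull| = 121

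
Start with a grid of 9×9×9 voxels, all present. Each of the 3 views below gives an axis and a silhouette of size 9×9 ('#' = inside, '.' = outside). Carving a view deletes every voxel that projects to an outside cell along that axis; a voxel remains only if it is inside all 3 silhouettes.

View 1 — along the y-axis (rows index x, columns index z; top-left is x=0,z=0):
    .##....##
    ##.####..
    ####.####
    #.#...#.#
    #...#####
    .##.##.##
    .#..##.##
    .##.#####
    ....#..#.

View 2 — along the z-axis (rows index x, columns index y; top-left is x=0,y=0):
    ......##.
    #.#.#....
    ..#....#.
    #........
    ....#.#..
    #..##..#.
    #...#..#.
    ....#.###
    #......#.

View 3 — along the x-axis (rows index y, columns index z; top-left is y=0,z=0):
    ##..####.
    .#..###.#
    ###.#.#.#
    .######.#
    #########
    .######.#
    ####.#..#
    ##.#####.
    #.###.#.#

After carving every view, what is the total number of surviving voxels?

before carving: 729 voxels (9×9×9)
carve view 1 (along y, XZ-mask fill 48/81): 432 voxels remain
carve view 2 (along z, XY-mask fill 23/81): 129 voxels remain
carve view 3 (along x, YZ-mask fill 59/81): 98 voxels remain

voxel count = 98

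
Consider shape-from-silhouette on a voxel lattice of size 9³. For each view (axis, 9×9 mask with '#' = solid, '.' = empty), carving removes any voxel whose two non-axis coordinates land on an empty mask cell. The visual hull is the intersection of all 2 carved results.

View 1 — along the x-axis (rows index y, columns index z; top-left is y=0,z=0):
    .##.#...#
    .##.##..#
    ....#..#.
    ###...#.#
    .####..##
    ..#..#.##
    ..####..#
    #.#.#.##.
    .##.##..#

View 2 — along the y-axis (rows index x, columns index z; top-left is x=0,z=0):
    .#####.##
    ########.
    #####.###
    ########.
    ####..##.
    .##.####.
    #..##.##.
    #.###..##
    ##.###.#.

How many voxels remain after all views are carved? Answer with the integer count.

start: 9×9×9 = 729 voxels
step 1: project along x, AND mask (41/81) → |grid| = 369
step 2: project along y, AND mask (60/81) → |grid| = 266

266 voxels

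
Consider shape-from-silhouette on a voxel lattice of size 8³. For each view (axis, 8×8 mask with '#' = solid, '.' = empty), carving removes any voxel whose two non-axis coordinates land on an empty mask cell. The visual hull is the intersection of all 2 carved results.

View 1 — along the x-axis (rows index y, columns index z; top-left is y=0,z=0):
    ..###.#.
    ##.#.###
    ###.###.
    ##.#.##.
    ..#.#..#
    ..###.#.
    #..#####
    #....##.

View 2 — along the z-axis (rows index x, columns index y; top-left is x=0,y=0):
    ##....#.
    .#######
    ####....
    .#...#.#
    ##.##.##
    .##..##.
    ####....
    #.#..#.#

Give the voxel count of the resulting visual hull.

voxel count = 170

initial block: 8^3 = 512
carve view 1 (along x, YZ-mask fill 37/64): 296 voxels remain
carve view 2 (along z, XY-mask fill 35/64): 170 voxels remain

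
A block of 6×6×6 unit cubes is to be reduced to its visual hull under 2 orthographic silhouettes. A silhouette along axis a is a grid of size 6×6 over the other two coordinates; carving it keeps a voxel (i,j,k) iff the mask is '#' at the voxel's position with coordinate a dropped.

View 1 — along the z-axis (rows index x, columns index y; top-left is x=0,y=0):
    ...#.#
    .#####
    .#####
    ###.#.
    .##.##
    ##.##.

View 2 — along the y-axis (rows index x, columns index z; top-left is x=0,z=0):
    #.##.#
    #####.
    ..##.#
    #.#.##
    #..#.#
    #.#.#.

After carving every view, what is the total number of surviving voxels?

voxel count = 88

start: 6×6×6 = 216 voxels
carve view 1 (along z, XY-mask fill 24/36): 144 voxels remain
carve view 2 (along y, XZ-mask fill 22/36): 88 voxels remain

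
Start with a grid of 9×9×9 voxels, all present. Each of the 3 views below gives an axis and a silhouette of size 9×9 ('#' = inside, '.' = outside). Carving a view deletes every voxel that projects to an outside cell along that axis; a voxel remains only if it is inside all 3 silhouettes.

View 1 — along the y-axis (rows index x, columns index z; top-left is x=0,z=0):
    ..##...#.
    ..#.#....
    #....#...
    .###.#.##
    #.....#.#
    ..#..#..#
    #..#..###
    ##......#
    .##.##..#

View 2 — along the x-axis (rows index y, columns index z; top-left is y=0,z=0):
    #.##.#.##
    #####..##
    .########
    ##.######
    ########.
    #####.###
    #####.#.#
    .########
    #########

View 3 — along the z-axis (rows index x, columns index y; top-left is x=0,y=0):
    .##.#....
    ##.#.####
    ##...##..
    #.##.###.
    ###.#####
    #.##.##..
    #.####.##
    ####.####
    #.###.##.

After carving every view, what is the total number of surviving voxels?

initial block: 9^3 = 729
  1. axis=1 (XZ plane), |mask|=32  ⇒  voxels=288
  2. axis=0 (YZ plane), |mask|=69  ⇒  voxels=245
  3. axis=2 (XY plane), |mask|=54  ⇒  voxels=165

165 voxels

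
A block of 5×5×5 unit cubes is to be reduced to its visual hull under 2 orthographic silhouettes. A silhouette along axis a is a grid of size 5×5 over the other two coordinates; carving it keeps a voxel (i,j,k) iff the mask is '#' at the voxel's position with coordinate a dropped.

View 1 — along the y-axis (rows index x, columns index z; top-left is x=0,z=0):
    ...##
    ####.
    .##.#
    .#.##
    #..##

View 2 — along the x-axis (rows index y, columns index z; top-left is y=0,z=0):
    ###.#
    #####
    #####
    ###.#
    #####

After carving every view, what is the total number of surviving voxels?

full grid |V| = 125
[1] y-view keeps 15 columns → grid now 75
[2] x-view keeps 23 columns → grid now 67

67 voxels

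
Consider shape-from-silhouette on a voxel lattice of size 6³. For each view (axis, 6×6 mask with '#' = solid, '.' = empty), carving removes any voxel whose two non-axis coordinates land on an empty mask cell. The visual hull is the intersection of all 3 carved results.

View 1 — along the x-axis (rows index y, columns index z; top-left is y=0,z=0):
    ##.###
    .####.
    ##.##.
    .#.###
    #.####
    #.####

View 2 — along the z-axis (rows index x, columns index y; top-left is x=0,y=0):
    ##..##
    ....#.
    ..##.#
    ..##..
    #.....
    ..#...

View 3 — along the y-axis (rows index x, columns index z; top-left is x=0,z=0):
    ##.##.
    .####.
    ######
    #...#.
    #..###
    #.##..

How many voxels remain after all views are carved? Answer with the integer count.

initial block: 6^3 = 216
carve view 1 (along x, YZ-mask fill 27/36): 162 voxels remain
carve view 2 (along z, XY-mask fill 12/36): 54 voxels remain
carve view 3 (along y, XZ-mask fill 23/36): 38 voxels remain

voxel count = 38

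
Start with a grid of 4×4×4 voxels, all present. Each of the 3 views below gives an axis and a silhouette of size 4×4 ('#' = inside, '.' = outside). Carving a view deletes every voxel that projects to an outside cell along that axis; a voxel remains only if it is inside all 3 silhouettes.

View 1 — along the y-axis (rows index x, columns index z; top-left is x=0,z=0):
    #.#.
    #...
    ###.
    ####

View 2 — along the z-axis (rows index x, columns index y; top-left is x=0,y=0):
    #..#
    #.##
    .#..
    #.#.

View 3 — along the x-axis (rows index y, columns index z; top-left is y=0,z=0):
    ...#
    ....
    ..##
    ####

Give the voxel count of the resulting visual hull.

remaining voxels: 6

initial block: 4^3 = 64
[1] y-view keeps 10 columns → grid now 40
[2] z-view keeps 8 columns → grid now 18
[3] x-view keeps 7 columns → grid now 6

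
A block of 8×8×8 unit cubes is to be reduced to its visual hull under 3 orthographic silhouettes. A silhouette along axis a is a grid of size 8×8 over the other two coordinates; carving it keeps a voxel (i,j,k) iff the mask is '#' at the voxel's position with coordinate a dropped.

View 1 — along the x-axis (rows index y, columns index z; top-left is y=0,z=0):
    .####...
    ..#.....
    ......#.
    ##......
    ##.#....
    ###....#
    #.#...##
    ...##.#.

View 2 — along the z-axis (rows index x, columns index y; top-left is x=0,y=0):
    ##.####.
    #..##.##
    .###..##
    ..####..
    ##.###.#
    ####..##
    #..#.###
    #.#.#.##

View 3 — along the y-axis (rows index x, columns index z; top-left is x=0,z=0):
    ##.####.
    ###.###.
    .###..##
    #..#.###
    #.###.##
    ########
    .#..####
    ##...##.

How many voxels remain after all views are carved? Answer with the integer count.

start: 8×8×8 = 512 voxels
  1. axis=0 (YZ plane), |mask|=22  ⇒  voxels=176
  2. axis=2 (XY plane), |mask|=42  ⇒  voxels=119
  3. axis=1 (XZ plane), |mask|=45  ⇒  voxels=82

|visual hull| = 82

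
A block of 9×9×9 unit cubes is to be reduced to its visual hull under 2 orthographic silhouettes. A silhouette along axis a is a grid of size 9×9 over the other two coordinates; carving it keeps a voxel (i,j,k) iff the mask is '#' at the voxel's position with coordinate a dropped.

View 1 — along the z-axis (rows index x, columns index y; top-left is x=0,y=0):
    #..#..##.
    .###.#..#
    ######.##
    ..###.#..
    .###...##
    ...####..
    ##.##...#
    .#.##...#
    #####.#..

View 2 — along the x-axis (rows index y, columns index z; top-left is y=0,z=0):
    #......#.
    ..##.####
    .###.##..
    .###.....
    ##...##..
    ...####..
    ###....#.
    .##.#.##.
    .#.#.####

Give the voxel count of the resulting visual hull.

before carving: 729 voxels (9×9×9)
step 1: project along z, AND mask (45/81) → |grid| = 405
step 2: project along x, AND mask (39/81) → |grid| = 193

|visual hull| = 193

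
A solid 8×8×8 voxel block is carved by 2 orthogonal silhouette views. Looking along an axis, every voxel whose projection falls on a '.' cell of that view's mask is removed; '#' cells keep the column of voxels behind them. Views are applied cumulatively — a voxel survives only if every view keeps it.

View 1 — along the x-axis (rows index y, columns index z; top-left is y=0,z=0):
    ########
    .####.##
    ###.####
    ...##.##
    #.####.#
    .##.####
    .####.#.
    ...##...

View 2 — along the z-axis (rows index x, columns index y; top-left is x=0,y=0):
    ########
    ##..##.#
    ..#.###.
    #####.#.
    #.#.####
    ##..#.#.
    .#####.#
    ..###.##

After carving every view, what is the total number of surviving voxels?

voxel count = 246

start: 8×8×8 = 512 voxels
carve view 1 (along x, YZ-mask fill 44/64): 352 voxels remain
carve view 2 (along z, XY-mask fill 44/64): 246 voxels remain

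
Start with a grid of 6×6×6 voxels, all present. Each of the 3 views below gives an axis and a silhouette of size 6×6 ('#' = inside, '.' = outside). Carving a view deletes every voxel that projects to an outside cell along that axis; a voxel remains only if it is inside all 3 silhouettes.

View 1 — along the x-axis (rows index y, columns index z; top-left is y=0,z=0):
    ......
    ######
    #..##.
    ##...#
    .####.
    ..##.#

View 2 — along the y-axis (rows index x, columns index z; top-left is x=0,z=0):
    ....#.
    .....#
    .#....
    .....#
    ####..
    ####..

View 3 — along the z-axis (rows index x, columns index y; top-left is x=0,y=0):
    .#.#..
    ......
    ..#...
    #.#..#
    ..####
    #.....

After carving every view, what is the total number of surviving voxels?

remaining voxels: 11

start: 6×6×6 = 216 voxels
  1. axis=0 (YZ plane), |mask|=19  ⇒  voxels=114
  2. axis=1 (XZ plane), |mask|=12  ⇒  voxels=38
  3. axis=2 (XY plane), |mask|=11  ⇒  voxels=11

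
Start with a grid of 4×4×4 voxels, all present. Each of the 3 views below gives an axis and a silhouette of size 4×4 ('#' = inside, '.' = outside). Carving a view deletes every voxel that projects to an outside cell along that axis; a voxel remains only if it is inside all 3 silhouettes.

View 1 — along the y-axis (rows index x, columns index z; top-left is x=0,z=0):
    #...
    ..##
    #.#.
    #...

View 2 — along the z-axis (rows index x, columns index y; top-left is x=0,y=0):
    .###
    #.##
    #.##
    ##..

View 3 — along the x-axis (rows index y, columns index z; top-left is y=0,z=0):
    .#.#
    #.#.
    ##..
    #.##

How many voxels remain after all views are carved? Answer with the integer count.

initial block: 4^3 = 64
carve view 1 (along y, XZ-mask fill 6/16): 24 voxels remain
carve view 2 (along z, XY-mask fill 11/16): 17 voxels remain
carve view 3 (along x, YZ-mask fill 9/16): 10 voxels remain

10 voxels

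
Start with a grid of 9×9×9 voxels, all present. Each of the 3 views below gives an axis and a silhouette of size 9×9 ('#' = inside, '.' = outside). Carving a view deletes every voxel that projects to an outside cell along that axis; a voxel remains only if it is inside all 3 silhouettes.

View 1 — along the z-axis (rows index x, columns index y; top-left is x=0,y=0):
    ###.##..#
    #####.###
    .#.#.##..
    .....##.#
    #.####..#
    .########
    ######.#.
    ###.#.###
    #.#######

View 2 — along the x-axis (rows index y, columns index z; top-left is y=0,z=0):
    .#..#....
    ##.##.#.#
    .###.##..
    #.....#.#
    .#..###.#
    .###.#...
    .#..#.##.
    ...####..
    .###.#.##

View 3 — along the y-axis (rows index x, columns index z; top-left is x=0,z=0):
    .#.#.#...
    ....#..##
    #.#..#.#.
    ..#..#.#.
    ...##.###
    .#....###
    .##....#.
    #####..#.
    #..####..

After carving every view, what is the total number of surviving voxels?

voxel count = 112

start: 9×9×9 = 729 voxels
carve view 1 (along z, XY-mask fill 57/81): 513 voxels remain
carve view 2 (along x, YZ-mask fill 39/81): 250 voxels remain
carve view 3 (along y, XZ-mask fill 36/81): 112 voxels remain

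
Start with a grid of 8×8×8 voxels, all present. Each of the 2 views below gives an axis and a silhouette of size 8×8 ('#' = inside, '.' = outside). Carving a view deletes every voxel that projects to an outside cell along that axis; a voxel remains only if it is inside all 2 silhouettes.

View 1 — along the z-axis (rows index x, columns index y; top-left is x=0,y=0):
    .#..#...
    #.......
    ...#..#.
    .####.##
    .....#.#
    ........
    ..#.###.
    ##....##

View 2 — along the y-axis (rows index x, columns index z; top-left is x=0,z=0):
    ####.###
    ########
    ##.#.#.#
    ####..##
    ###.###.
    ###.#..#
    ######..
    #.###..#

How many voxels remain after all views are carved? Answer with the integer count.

before carving: 512 voxels (8×8×8)
after view 1 [z-axis, 21 of 64 cells solid] → remaining = 168
after view 2 [y-axis, 48 of 64 cells solid] → remaining = 124

124 voxels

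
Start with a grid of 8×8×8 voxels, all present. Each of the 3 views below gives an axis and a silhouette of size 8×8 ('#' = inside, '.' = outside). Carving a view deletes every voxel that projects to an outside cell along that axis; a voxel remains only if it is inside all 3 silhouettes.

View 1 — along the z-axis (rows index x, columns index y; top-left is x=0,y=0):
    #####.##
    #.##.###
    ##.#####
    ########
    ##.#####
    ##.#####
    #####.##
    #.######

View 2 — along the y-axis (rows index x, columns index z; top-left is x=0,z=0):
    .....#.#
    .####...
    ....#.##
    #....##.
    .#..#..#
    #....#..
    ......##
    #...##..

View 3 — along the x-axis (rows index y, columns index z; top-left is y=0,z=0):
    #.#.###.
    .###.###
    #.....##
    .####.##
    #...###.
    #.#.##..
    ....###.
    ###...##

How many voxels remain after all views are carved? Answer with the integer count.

95 voxels

initial block: 8^3 = 512
[1] z-view keeps 56 columns → grid now 448
[2] y-view keeps 22 columns → grid now 153
[3] x-view keeps 36 columns → grid now 95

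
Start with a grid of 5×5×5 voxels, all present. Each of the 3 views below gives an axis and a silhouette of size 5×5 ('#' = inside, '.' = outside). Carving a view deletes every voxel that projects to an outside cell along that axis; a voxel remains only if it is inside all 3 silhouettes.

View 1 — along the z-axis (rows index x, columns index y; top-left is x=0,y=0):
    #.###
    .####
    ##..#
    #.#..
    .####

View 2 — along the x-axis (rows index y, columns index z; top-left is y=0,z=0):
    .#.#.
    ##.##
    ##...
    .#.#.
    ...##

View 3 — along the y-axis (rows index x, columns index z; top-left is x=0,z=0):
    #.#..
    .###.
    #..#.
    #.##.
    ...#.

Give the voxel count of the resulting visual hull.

before carving: 125 voxels (5×5×5)
after view 1 [z-axis, 17 of 25 cells solid] → remaining = 85
after view 2 [x-axis, 12 of 25 cells solid] → remaining = 40
after view 3 [y-axis, 11 of 25 cells solid] → remaining = 16

voxel count = 16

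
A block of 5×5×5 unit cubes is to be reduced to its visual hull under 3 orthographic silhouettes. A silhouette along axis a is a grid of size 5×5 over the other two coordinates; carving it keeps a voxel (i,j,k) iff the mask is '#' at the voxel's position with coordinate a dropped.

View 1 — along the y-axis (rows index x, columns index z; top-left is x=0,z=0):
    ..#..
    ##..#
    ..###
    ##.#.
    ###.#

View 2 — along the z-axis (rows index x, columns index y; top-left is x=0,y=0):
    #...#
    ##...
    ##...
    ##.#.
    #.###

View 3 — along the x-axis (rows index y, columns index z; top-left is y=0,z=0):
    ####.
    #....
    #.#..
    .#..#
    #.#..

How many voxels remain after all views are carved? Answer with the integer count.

|visual hull| = 21

full grid |V| = 125
V1 y: intersect with XZ mask (14 set) -- 70 left
V2 z: intersect with XY mask (13 set) -- 39 left
V3 x: intersect with YZ mask (11 set) -- 21 left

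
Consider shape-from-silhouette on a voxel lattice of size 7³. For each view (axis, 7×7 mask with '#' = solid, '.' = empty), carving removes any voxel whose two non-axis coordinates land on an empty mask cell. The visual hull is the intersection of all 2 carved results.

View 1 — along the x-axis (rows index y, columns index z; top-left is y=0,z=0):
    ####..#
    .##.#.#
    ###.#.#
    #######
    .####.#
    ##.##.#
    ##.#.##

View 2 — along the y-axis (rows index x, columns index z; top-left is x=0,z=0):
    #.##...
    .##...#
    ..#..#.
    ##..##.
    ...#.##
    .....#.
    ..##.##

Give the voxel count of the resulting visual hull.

start: 7×7×7 = 343 voxels
carve view 1 (along x, YZ-mask fill 36/49): 252 voxels remain
carve view 2 (along y, XZ-mask fill 20/49): 95 voxels remain

|visual hull| = 95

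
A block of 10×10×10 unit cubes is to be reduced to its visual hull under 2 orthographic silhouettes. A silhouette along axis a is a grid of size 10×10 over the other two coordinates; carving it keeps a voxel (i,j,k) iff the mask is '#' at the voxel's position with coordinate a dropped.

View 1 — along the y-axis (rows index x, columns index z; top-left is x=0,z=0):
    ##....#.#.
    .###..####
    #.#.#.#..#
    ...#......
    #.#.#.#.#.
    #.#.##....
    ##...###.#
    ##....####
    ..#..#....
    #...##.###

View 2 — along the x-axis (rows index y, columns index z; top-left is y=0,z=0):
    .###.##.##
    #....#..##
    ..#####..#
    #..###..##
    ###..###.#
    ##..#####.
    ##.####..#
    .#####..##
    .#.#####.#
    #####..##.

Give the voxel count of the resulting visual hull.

initial block: 10^3 = 1000
step 1: project along y, AND mask (46/100) → |grid| = 460
step 2: project along x, AND mask (65/100) → |grid| = 295

|visual hull| = 295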